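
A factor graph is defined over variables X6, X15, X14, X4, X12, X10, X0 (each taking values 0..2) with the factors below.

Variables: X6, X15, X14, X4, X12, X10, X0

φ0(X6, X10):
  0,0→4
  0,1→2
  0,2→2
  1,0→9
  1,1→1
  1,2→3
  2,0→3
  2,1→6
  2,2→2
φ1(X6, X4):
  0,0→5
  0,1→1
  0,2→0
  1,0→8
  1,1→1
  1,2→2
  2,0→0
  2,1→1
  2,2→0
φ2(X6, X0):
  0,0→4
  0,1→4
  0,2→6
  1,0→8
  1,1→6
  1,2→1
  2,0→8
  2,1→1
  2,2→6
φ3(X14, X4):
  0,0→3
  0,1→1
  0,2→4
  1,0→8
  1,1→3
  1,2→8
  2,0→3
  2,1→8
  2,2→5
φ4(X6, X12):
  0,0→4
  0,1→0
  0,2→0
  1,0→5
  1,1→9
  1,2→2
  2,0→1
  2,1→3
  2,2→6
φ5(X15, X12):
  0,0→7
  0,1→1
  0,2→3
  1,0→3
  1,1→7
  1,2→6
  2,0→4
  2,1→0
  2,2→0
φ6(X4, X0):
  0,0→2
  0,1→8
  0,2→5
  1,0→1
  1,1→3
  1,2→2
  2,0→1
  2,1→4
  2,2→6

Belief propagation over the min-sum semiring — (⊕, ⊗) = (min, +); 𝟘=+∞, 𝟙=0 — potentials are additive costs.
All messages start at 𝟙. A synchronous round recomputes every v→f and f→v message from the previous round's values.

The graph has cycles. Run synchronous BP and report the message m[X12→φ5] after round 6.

message @ round 6 = [10, 10, 9]

init: all messages = 𝟙 over 3 values
r1 m[φ0→X6] = [2, 1, 2]
r1 m[φ0→X10] = [3, 1, 2]
r1 m[φ1→X6] = [0, 1, 0]
r1 m[φ1→X4] = [0, 1, 0]
r1 m[φ2→X6] = [4, 1, 1]
r1 m[φ2→X0] = [4, 1, 1]
r1 m[φ3→X14] = [1, 3, 3]
r1 m[φ3→X4] = [3, 1, 4]
r1 m[φ4→X6] = [0, 2, 1]
r1 m[φ4→X12] = [1, 0, 0]
r1 m[φ5→X15] = [1, 3, 0]
r1 m[φ5→X12] = [3, 0, 0]
r1 m[φ6→X4] = [2, 1, 1]
r1 m[φ6→X0] = [1, 3, 2]
r1 m[X6→φ0] = [0, 0, 0]
r1 m[X6→φ1] = [0, 0, 0]
r1 m[X6→φ2] = [0, 0, 0]
r1 m[X6→φ4] = [0, 0, 0]
r1 m[X15→φ5] = [0, 0, 0]
r1 m[X14→φ3] = [0, 0, 0]
r1 m[X4→φ1] = [0, 0, 0]
r1 m[X4→φ3] = [0, 0, 0]
r1 m[X4→φ6] = [0, 0, 0]
r1 m[X12→φ4] = [0, 0, 0]
r1 m[X12→φ5] = [0, 0, 0]
r1 m[X10→φ0] = [0, 0, 0]
r1 m[X0→φ2] = [0, 0, 0]
r1 m[X0→φ6] = [0, 0, 0]
r2 m[φ0→X6] = [2, 1, 2]
r2 m[φ0→X10] = [3, 1, 2]
r2 m[φ1→X6] = [0, 1, 0]
r2 m[φ1→X4] = [0, 1, 0]
r2 m[φ2→X6] = [4, 1, 1]
r2 m[φ2→X0] = [4, 1, 1]
r2 m[φ3→X14] = [1, 3, 3]
r2 m[φ3→X4] = [3, 1, 4]
r2 m[φ4→X6] = [0, 2, 1]
r2 m[φ4→X12] = [1, 0, 0]
r2 m[φ5→X15] = [1, 3, 0]
r2 m[φ5→X12] = [3, 0, 0]
r2 m[φ6→X4] = [2, 1, 1]
r2 m[φ6→X0] = [1, 3, 2]
r2 m[X6→φ0] = [4, 4, 2]
r2 m[X6→φ1] = [6, 4, 4]
r2 m[X6→φ2] = [2, 4, 3]
r2 m[X6→φ4] = [6, 3, 3]
r2 m[X15→φ5] = [0, 0, 0]
r2 m[X14→φ3] = [0, 0, 0]
r2 m[X4→φ1] = [5, 2, 5]
r2 m[X4→φ3] = [2, 2, 1]
r2 m[X4→φ6] = [3, 2, 4]
r2 m[X12→φ4] = [3, 0, 0]
r2 m[X12→φ5] = [1, 0, 0]
r2 m[X10→φ0] = [0, 0, 0]
r2 m[X0→φ2] = [1, 3, 2]
r2 m[X0→φ6] = [4, 1, 1]
r3 m[φ0→X6] = [2, 1, 2]
r3 m[φ0→X10] = [5, 5, 4]
r3 m[φ1→X6] = [3, 3, 3]
r3 m[φ1→X4] = [4, 5, 4]
r3 m[φ2→X6] = [5, 3, 4]
r3 m[φ2→X0] = [6, 4, 5]
r3 m[φ3→X14] = [3, 5, 5]
r3 m[φ3→X4] = [3, 1, 4]
r3 m[φ4→X6] = [0, 2, 3]
r3 m[φ4→X12] = [4, 6, 5]
r3 m[φ5→X15] = [1, 4, 0]
r3 m[φ5→X12] = [3, 0, 0]
r3 m[φ6→X4] = [6, 3, 5]
r3 m[φ6→X0] = [3, 5, 4]
r3 m[X6→φ0] = [4, 4, 2]
r3 m[X6→φ1] = [6, 4, 4]
r3 m[X6→φ2] = [2, 4, 3]
r3 m[X6→φ4] = [6, 3, 3]
r3 m[X15→φ5] = [0, 0, 0]
r3 m[X14→φ3] = [0, 0, 0]
r3 m[X4→φ1] = [5, 2, 5]
r3 m[X4→φ3] = [2, 2, 1]
r3 m[X4→φ6] = [3, 2, 4]
r3 m[X12→φ4] = [3, 0, 0]
r3 m[X12→φ5] = [1, 0, 0]
r3 m[X10→φ0] = [0, 0, 0]
r3 m[X0→φ2] = [1, 3, 2]
r3 m[X0→φ6] = [4, 1, 1]
r4 m[φ0→X6] = [2, 1, 2]
r4 m[φ0→X10] = [5, 5, 4]
r4 m[φ1→X6] = [3, 3, 3]
r4 m[φ1→X4] = [4, 5, 4]
r4 m[φ2→X6] = [5, 3, 4]
r4 m[φ2→X0] = [6, 4, 5]
r4 m[φ3→X14] = [3, 5, 5]
r4 m[φ3→X4] = [3, 1, 4]
r4 m[φ4→X6] = [0, 2, 3]
r4 m[φ4→X12] = [4, 6, 5]
r4 m[φ5→X15] = [1, 4, 0]
r4 m[φ5→X12] = [3, 0, 0]
r4 m[φ6→X4] = [6, 3, 5]
r4 m[φ6→X0] = [3, 5, 4]
r4 m[X6→φ0] = [8, 8, 10]
r4 m[X6→φ1] = [7, 6, 9]
r4 m[X6→φ2] = [5, 6, 8]
r4 m[X6→φ4] = [10, 7, 9]
r4 m[X15→φ5] = [0, 0, 0]
r4 m[X14→φ3] = [0, 0, 0]
r4 m[X4→φ1] = [9, 4, 9]
r4 m[X4→φ3] = [10, 8, 9]
r4 m[X4→φ6] = [7, 6, 8]
r4 m[X12→φ4] = [3, 0, 0]
r4 m[X12→φ5] = [4, 6, 5]
r4 m[X10→φ0] = [0, 0, 0]
r4 m[X0→φ2] = [3, 5, 4]
r4 m[X0→φ6] = [6, 4, 5]
r5 m[φ0→X6] = [2, 1, 2]
r5 m[φ0→X10] = [12, 9, 10]
r5 m[φ1→X6] = [5, 5, 5]
r5 m[φ1→X4] = [9, 7, 7]
r5 m[φ2→X6] = [7, 5, 6]
r5 m[φ2→X0] = [9, 9, 7]
r5 m[φ3→X14] = [9, 11, 13]
r5 m[φ3→X4] = [3, 1, 4]
r5 m[φ4→X6] = [0, 2, 3]
r5 m[φ4→X12] = [10, 10, 9]
r5 m[φ5→X15] = [7, 7, 5]
r5 m[φ5→X12] = [3, 0, 0]
r5 m[φ6→X4] = [8, 7, 7]
r5 m[φ6→X0] = [7, 9, 8]
r5 m[X6→φ0] = [8, 8, 10]
r5 m[X6→φ1] = [7, 6, 9]
r5 m[X6→φ2] = [5, 6, 8]
r5 m[X6→φ4] = [10, 7, 9]
r5 m[X15→φ5] = [0, 0, 0]
r5 m[X14→φ3] = [0, 0, 0]
r5 m[X4→φ1] = [9, 4, 9]
r5 m[X4→φ3] = [10, 8, 9]
r5 m[X4→φ6] = [7, 6, 8]
r5 m[X12→φ4] = [3, 0, 0]
r5 m[X12→φ5] = [4, 6, 5]
r5 m[X10→φ0] = [0, 0, 0]
r5 m[X0→φ2] = [3, 5, 4]
r5 m[X0→φ6] = [6, 4, 5]
r6 m[φ0→X6] = [2, 1, 2]
r6 m[φ0→X10] = [12, 9, 10]
r6 m[φ1→X6] = [5, 5, 5]
r6 m[φ1→X4] = [9, 7, 7]
r6 m[φ2→X6] = [7, 5, 6]
r6 m[φ2→X0] = [9, 9, 7]
r6 m[φ3→X14] = [9, 11, 13]
r6 m[φ3→X4] = [3, 1, 4]
r6 m[φ4→X6] = [0, 2, 3]
r6 m[φ4→X12] = [10, 10, 9]
r6 m[φ5→X15] = [7, 7, 5]
r6 m[φ5→X12] = [3, 0, 0]
r6 m[φ6→X4] = [8, 7, 7]
r6 m[φ6→X0] = [7, 9, 8]
r6 m[X6→φ0] = [12, 12, 14]
r6 m[X6→φ1] = [9, 8, 11]
r6 m[X6→φ2] = [7, 8, 10]
r6 m[X6→φ4] = [14, 11, 13]
r6 m[X15→φ5] = [0, 0, 0]
r6 m[X14→φ3] = [0, 0, 0]
r6 m[X4→φ1] = [11, 8, 11]
r6 m[X4→φ3] = [17, 14, 14]
r6 m[X4→φ6] = [12, 8, 11]
r6 m[X12→φ4] = [3, 0, 0]
r6 m[X12→φ5] = [10, 10, 9]
r6 m[X10→φ0] = [0, 0, 0]
r6 m[X0→φ2] = [7, 9, 8]
r6 m[X0→φ6] = [9, 9, 7]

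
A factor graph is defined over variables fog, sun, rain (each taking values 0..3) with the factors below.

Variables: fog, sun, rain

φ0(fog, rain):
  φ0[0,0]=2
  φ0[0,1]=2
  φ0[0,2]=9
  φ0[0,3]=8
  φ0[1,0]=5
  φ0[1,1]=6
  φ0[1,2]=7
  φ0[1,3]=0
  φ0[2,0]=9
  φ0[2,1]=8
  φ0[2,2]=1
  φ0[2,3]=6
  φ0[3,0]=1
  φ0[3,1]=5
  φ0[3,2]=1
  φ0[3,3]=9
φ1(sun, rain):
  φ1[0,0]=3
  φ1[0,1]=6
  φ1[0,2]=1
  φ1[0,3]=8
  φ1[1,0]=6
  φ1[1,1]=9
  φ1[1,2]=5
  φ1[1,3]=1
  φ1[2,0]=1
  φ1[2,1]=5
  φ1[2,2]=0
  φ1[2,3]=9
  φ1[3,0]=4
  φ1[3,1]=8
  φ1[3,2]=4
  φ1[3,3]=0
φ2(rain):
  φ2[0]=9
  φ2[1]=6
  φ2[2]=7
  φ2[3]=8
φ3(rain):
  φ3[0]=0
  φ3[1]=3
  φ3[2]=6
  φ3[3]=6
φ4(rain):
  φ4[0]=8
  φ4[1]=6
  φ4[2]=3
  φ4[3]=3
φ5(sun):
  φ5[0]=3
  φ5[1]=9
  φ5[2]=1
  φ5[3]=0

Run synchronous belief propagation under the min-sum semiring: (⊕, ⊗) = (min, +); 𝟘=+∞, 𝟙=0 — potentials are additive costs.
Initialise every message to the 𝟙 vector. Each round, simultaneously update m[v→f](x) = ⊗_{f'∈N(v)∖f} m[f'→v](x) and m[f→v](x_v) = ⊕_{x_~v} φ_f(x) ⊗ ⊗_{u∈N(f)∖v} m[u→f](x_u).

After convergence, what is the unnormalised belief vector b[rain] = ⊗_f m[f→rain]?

b[rain] = [20, 23, 18, 17]

init: all messages = 𝟙 over 4 values
r1 m[φ0→fog] = [2, 0, 1, 1]
r1 m[φ0→rain] = [1, 2, 1, 0]
r1 m[φ1→sun] = [1, 1, 0, 0]
r1 m[φ1→rain] = [1, 5, 0, 0]
r1 m[φ2→rain] = [9, 6, 7, 8]
r1 m[φ3→rain] = [0, 3, 6, 6]
r1 m[φ4→rain] = [8, 6, 3, 3]
r1 m[φ5→sun] = [3, 9, 1, 0]
r1 m[fog→φ0] = [0, 0, 0, 0]
r1 m[sun→φ1] = [0, 0, 0, 0]
r1 m[sun→φ5] = [0, 0, 0, 0]
r1 m[rain→φ0] = [0, 0, 0, 0]
r1 m[rain→φ1] = [0, 0, 0, 0]
r1 m[rain→φ2] = [0, 0, 0, 0]
r1 m[rain→φ3] = [0, 0, 0, 0]
r1 m[rain→φ4] = [0, 0, 0, 0]
r2 m[φ0→fog] = [2, 0, 1, 1]
r2 m[φ0→rain] = [1, 2, 1, 0]
r2 m[φ1→sun] = [1, 1, 0, 0]
r2 m[φ1→rain] = [1, 5, 0, 0]
r2 m[φ2→rain] = [9, 6, 7, 8]
r2 m[φ3→rain] = [0, 3, 6, 6]
r2 m[φ4→rain] = [8, 6, 3, 3]
r2 m[φ5→sun] = [3, 9, 1, 0]
r2 m[fog→φ0] = [0, 0, 0, 0]
r2 m[sun→φ1] = [3, 9, 1, 0]
r2 m[sun→φ5] = [1, 1, 0, 0]
r2 m[rain→φ0] = [18, 20, 16, 17]
r2 m[rain→φ1] = [18, 17, 17, 17]
r2 m[rain→φ2] = [10, 16, 10, 9]
r2 m[rain→φ3] = [19, 19, 11, 11]
r2 m[rain→φ4] = [11, 16, 14, 14]
r3 m[φ0→fog] = [20, 17, 17, 17]
r3 m[φ0→rain] = [1, 2, 1, 0]
r3 m[φ1→sun] = [18, 18, 17, 17]
r3 m[φ1→rain] = [2, 6, 1, 0]
r3 m[φ2→rain] = [9, 6, 7, 8]
r3 m[φ3→rain] = [0, 3, 6, 6]
r3 m[φ4→rain] = [8, 6, 3, 3]
r3 m[φ5→sun] = [3, 9, 1, 0]
r3 m[fog→φ0] = [0, 0, 0, 0]
r3 m[sun→φ1] = [3, 9, 1, 0]
r3 m[sun→φ5] = [1, 1, 0, 0]
r3 m[rain→φ0] = [18, 20, 16, 17]
r3 m[rain→φ1] = [18, 17, 17, 17]
r3 m[rain→φ2] = [10, 16, 10, 9]
r3 m[rain→φ3] = [19, 19, 11, 11]
r3 m[rain→φ4] = [11, 16, 14, 14]
r4 m[φ0→fog] = [20, 17, 17, 17]
r4 m[φ0→rain] = [1, 2, 1, 0]
r4 m[φ1→sun] = [18, 18, 17, 17]
r4 m[φ1→rain] = [2, 6, 1, 0]
r4 m[φ2→rain] = [9, 6, 7, 8]
r4 m[φ3→rain] = [0, 3, 6, 6]
r4 m[φ4→rain] = [8, 6, 3, 3]
r4 m[φ5→sun] = [3, 9, 1, 0]
r4 m[fog→φ0] = [0, 0, 0, 0]
r4 m[sun→φ1] = [3, 9, 1, 0]
r4 m[sun→φ5] = [18, 18, 17, 17]
r4 m[rain→φ0] = [19, 21, 17, 17]
r4 m[rain→φ1] = [18, 17, 17, 17]
r4 m[rain→φ2] = [11, 17, 11, 9]
r4 m[rain→φ3] = [20, 20, 12, 11]
r4 m[rain→φ4] = [12, 17, 15, 14]
r5 m[φ0→fog] = [21, 17, 18, 18]
r5 m[φ0→rain] = [1, 2, 1, 0]
r5 m[φ1→sun] = [18, 18, 17, 17]
r5 m[φ1→rain] = [2, 6, 1, 0]
r5 m[φ2→rain] = [9, 6, 7, 8]
r5 m[φ3→rain] = [0, 3, 6, 6]
r5 m[φ4→rain] = [8, 6, 3, 3]
r5 m[φ5→sun] = [3, 9, 1, 0]
r5 m[fog→φ0] = [0, 0, 0, 0]
r5 m[sun→φ1] = [3, 9, 1, 0]
r5 m[sun→φ5] = [18, 18, 17, 17]
r5 m[rain→φ0] = [19, 21, 17, 17]
r5 m[rain→φ1] = [18, 17, 17, 17]
r5 m[rain→φ2] = [11, 17, 11, 9]
r5 m[rain→φ3] = [20, 20, 12, 11]
r5 m[rain→φ4] = [12, 17, 15, 14]
r6 m[φ0→fog] = [21, 17, 18, 18]
r6 m[φ0→rain] = [1, 2, 1, 0]
r6 m[φ1→sun] = [18, 18, 17, 17]
r6 m[φ1→rain] = [2, 6, 1, 0]
r6 m[φ2→rain] = [9, 6, 7, 8]
r6 m[φ3→rain] = [0, 3, 6, 6]
r6 m[φ4→rain] = [8, 6, 3, 3]
r6 m[φ5→sun] = [3, 9, 1, 0]
r6 m[fog→φ0] = [0, 0, 0, 0]
r6 m[sun→φ1] = [3, 9, 1, 0]
r6 m[sun→φ5] = [18, 18, 17, 17]
r6 m[rain→φ0] = [19, 21, 17, 17]
r6 m[rain→φ1] = [18, 17, 17, 17]
r6 m[rain→φ2] = [11, 17, 11, 9]
r6 m[rain→φ3] = [20, 20, 12, 11]
r6 m[rain→φ4] = [12, 17, 15, 14]
fixed point reached at round 6
b[rain] = ⊗ incoming = [20, 23, 18, 17]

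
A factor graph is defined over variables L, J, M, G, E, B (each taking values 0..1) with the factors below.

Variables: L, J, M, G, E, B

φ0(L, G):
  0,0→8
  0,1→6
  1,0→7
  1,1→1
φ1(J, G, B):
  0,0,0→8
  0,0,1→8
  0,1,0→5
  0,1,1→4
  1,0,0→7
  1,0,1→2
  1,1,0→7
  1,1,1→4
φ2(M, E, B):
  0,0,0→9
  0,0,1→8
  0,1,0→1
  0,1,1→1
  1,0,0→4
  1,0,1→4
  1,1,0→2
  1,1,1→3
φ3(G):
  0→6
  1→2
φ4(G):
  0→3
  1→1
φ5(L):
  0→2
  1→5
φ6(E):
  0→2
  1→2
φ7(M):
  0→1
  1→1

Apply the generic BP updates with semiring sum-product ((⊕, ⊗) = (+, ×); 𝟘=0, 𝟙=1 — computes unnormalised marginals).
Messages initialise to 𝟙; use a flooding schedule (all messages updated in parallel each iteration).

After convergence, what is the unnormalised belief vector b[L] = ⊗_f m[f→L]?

init: all messages = 𝟙 over 2 values
r1 m[φ0→L] = [14, 8]
r1 m[φ0→G] = [15, 7]
r1 m[φ1→J] = [25, 20]
r1 m[φ1→G] = [25, 20]
r1 m[φ1→B] = [27, 18]
r1 m[φ2→M] = [19, 13]
r1 m[φ2→E] = [25, 7]
r1 m[φ2→B] = [16, 16]
r1 m[φ3→G] = [6, 2]
r1 m[φ4→G] = [3, 1]
r1 m[φ5→L] = [2, 5]
r1 m[φ6→E] = [2, 2]
r1 m[φ7→M] = [1, 1]
r1 m[L→φ0] = [1, 1]
r1 m[L→φ5] = [1, 1]
r1 m[J→φ1] = [1, 1]
r1 m[M→φ2] = [1, 1]
r1 m[M→φ7] = [1, 1]
r1 m[G→φ0] = [1, 1]
r1 m[G→φ1] = [1, 1]
r1 m[G→φ3] = [1, 1]
r1 m[G→φ4] = [1, 1]
r1 m[E→φ2] = [1, 1]
r1 m[E→φ6] = [1, 1]
r1 m[B→φ1] = [1, 1]
r1 m[B→φ2] = [1, 1]
r2 m[φ0→L] = [14, 8]
r2 m[φ0→G] = [15, 7]
r2 m[φ1→J] = [25, 20]
r2 m[φ1→G] = [25, 20]
r2 m[φ1→B] = [27, 18]
r2 m[φ2→M] = [19, 13]
r2 m[φ2→E] = [25, 7]
r2 m[φ2→B] = [16, 16]
r2 m[φ3→G] = [6, 2]
r2 m[φ4→G] = [3, 1]
r2 m[φ5→L] = [2, 5]
r2 m[φ6→E] = [2, 2]
r2 m[φ7→M] = [1, 1]
r2 m[L→φ0] = [2, 5]
r2 m[L→φ5] = [14, 8]
r2 m[J→φ1] = [1, 1]
r2 m[M→φ2] = [1, 1]
r2 m[M→φ7] = [19, 13]
r2 m[G→φ0] = [450, 40]
r2 m[G→φ1] = [270, 14]
r2 m[G→φ3] = [1125, 140]
r2 m[G→φ4] = [2250, 280]
r2 m[E→φ2] = [2, 2]
r2 m[E→φ6] = [25, 7]
r2 m[B→φ1] = [16, 16]
r2 m[B→φ2] = [27, 18]
r3 m[φ0→L] = [3840, 3190]
r3 m[φ0→G] = [51, 17]
r3 m[φ1→J] = [71136, 41344]
r3 m[φ1→G] = [400, 320]
r3 m[φ1→B] = [4218, 2812]
r3 m[φ2→M] = [864, 576]
r3 m[φ2→E] = [567, 153]
r3 m[φ2→B] = [32, 32]
r3 m[φ3→G] = [6, 2]
r3 m[φ4→G] = [3, 1]
r3 m[φ5→L] = [2, 5]
r3 m[φ6→E] = [2, 2]
r3 m[φ7→M] = [1, 1]
r3 m[L→φ0] = [2, 5]
r3 m[L→φ5] = [14, 8]
r3 m[J→φ1] = [1, 1]
r3 m[M→φ2] = [1, 1]
r3 m[M→φ7] = [19, 13]
r3 m[G→φ0] = [450, 40]
r3 m[G→φ1] = [270, 14]
r3 m[G→φ3] = [1125, 140]
r3 m[G→φ4] = [2250, 280]
r3 m[E→φ2] = [2, 2]
r3 m[E→φ6] = [25, 7]
r3 m[B→φ1] = [16, 16]
r3 m[B→φ2] = [27, 18]
r4 m[φ0→L] = [3840, 3190]
r4 m[φ0→G] = [51, 17]
r4 m[φ1→J] = [71136, 41344]
r4 m[φ1→G] = [400, 320]
r4 m[φ1→B] = [4218, 2812]
r4 m[φ2→M] = [864, 576]
r4 m[φ2→E] = [567, 153]
r4 m[φ2→B] = [32, 32]
r4 m[φ3→G] = [6, 2]
r4 m[φ4→G] = [3, 1]
r4 m[φ5→L] = [2, 5]
r4 m[φ6→E] = [2, 2]
r4 m[φ7→M] = [1, 1]
r4 m[L→φ0] = [2, 5]
r4 m[L→φ5] = [3840, 3190]
r4 m[J→φ1] = [1, 1]
r4 m[M→φ2] = [1, 1]
r4 m[M→φ7] = [864, 576]
r4 m[G→φ0] = [7200, 640]
r4 m[G→φ1] = [918, 34]
r4 m[G→φ3] = [61200, 5440]
r4 m[G→φ4] = [122400, 10880]
r4 m[E→φ2] = [2, 2]
r4 m[E→φ6] = [567, 153]
r4 m[B→φ1] = [32, 32]
r4 m[B→φ2] = [4218, 2812]
r5 m[φ0→L] = [61440, 51040]
r5 m[φ0→G] = [51, 17]
r5 m[φ1→J] = [479808, 276352]
r5 m[φ1→G] = [800, 640]
r5 m[φ1→B] = [14178, 9452]
r5 m[φ2→M] = [134976, 89984]
r5 m[φ2→E] = [88578, 23902]
r5 m[φ2→B] = [32, 32]
r5 m[φ3→G] = [6, 2]
r5 m[φ4→G] = [3, 1]
r5 m[φ5→L] = [2, 5]
r5 m[φ6→E] = [2, 2]
r5 m[φ7→M] = [1, 1]
r5 m[L→φ0] = [2, 5]
r5 m[L→φ5] = [3840, 3190]
r5 m[J→φ1] = [1, 1]
r5 m[M→φ2] = [1, 1]
r5 m[M→φ7] = [864, 576]
r5 m[G→φ0] = [7200, 640]
r5 m[G→φ1] = [918, 34]
r5 m[G→φ3] = [61200, 5440]
r5 m[G→φ4] = [122400, 10880]
r5 m[E→φ2] = [2, 2]
r5 m[E→φ6] = [567, 153]
r5 m[B→φ1] = [32, 32]
r5 m[B→φ2] = [4218, 2812]
r6 m[φ0→L] = [61440, 51040]
r6 m[φ0→G] = [51, 17]
r6 m[φ1→J] = [479808, 276352]
r6 m[φ1→G] = [800, 640]
r6 m[φ1→B] = [14178, 9452]
r6 m[φ2→M] = [134976, 89984]
r6 m[φ2→E] = [88578, 23902]
r6 m[φ2→B] = [32, 32]
r6 m[φ3→G] = [6, 2]
r6 m[φ4→G] = [3, 1]
r6 m[φ5→L] = [2, 5]
r6 m[φ6→E] = [2, 2]
r6 m[φ7→M] = [1, 1]
r6 m[L→φ0] = [2, 5]
r6 m[L→φ5] = [61440, 51040]
r6 m[J→φ1] = [1, 1]
r6 m[M→φ2] = [1, 1]
r6 m[M→φ7] = [134976, 89984]
r6 m[G→φ0] = [14400, 1280]
r6 m[G→φ1] = [918, 34]
r6 m[G→φ3] = [122400, 10880]
r6 m[G→φ4] = [244800, 21760]
r6 m[E→φ2] = [2, 2]
r6 m[E→φ6] = [88578, 23902]
r6 m[B→φ1] = [32, 32]
r6 m[B→φ2] = [14178, 9452]
r7 m[φ0→L] = [122880, 102080]
r7 m[φ0→G] = [51, 17]
r7 m[φ1→J] = [479808, 276352]
r7 m[φ1→G] = [800, 640]
r7 m[φ1→B] = [14178, 9452]
r7 m[φ2→M] = [453696, 302464]
r7 m[φ2→E] = [297738, 80342]
r7 m[φ2→B] = [32, 32]
r7 m[φ3→G] = [6, 2]
r7 m[φ4→G] = [3, 1]
r7 m[φ5→L] = [2, 5]
r7 m[φ6→E] = [2, 2]
r7 m[φ7→M] = [1, 1]
r7 m[L→φ0] = [2, 5]
r7 m[L→φ5] = [61440, 51040]
r7 m[J→φ1] = [1, 1]
r7 m[M→φ2] = [1, 1]
r7 m[M→φ7] = [134976, 89984]
r7 m[G→φ0] = [14400, 1280]
r7 m[G→φ1] = [918, 34]
r7 m[G→φ3] = [122400, 10880]
r7 m[G→φ4] = [244800, 21760]
r7 m[E→φ2] = [2, 2]
r7 m[E→φ6] = [88578, 23902]
r7 m[B→φ1] = [32, 32]
r7 m[B→φ2] = [14178, 9452]
r8 m[φ0→L] = [122880, 102080]
r8 m[φ0→G] = [51, 17]
r8 m[φ1→J] = [479808, 276352]
r8 m[φ1→G] = [800, 640]
r8 m[φ1→B] = [14178, 9452]
r8 m[φ2→M] = [453696, 302464]
r8 m[φ2→E] = [297738, 80342]
r8 m[φ2→B] = [32, 32]
r8 m[φ3→G] = [6, 2]
r8 m[φ4→G] = [3, 1]
r8 m[φ5→L] = [2, 5]
r8 m[φ6→E] = [2, 2]
r8 m[φ7→M] = [1, 1]
r8 m[L→φ0] = [2, 5]
r8 m[L→φ5] = [122880, 102080]
r8 m[J→φ1] = [1, 1]
r8 m[M→φ2] = [1, 1]
r8 m[M→φ7] = [453696, 302464]
r8 m[G→φ0] = [14400, 1280]
r8 m[G→φ1] = [918, 34]
r8 m[G→φ3] = [122400, 10880]
r8 m[G→φ4] = [244800, 21760]
r8 m[E→φ2] = [2, 2]
r8 m[E→φ6] = [297738, 80342]
r8 m[B→φ1] = [32, 32]
r8 m[B→φ2] = [14178, 9452]
r9 m[φ0→L] = [122880, 102080]
r9 m[φ0→G] = [51, 17]
r9 m[φ1→J] = [479808, 276352]
r9 m[φ1→G] = [800, 640]
r9 m[φ1→B] = [14178, 9452]
r9 m[φ2→M] = [453696, 302464]
r9 m[φ2→E] = [297738, 80342]
r9 m[φ2→B] = [32, 32]
r9 m[φ3→G] = [6, 2]
r9 m[φ4→G] = [3, 1]
r9 m[φ5→L] = [2, 5]
r9 m[φ6→E] = [2, 2]
r9 m[φ7→M] = [1, 1]
r9 m[L→φ0] = [2, 5]
r9 m[L→φ5] = [122880, 102080]
r9 m[J→φ1] = [1, 1]
r9 m[M→φ2] = [1, 1]
r9 m[M→φ7] = [453696, 302464]
r9 m[G→φ0] = [14400, 1280]
r9 m[G→φ1] = [918, 34]
r9 m[G→φ3] = [122400, 10880]
r9 m[G→φ4] = [244800, 21760]
r9 m[E→φ2] = [2, 2]
r9 m[E→φ6] = [297738, 80342]
r9 m[B→φ1] = [32, 32]
r9 m[B→φ2] = [14178, 9452]
fixed point reached at round 9
b[L] = ⊗ incoming = [245760, 510400]

b[L] = [245760, 510400]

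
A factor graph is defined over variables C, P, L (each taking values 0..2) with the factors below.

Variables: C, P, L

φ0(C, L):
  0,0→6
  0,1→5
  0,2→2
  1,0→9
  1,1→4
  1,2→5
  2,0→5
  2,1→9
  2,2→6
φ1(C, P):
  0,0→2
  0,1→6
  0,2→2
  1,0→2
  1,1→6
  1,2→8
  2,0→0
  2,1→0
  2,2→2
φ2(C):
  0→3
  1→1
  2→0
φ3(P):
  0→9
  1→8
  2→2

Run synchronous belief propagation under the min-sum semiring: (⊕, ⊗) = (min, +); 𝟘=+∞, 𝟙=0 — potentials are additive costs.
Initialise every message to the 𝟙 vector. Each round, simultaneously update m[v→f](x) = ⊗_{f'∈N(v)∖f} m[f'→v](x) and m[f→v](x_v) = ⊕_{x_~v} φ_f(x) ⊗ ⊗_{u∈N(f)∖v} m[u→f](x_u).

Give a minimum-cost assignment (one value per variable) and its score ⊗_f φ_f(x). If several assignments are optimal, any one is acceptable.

assignment: (C=0, P=2, L=2); score = 9

init: all messages = 𝟙 over 3 values
r1 m[φ0→C] = [2, 4, 5]
r1 m[φ0→L] = [5, 4, 2]
r1 m[φ1→C] = [2, 2, 0]
r1 m[φ1→P] = [0, 0, 2]
r1 m[φ2→C] = [3, 1, 0]
r1 m[φ3→P] = [9, 8, 2]
r1 m[C→φ0] = [0, 0, 0]
r1 m[C→φ1] = [0, 0, 0]
r1 m[C→φ2] = [0, 0, 0]
r1 m[P→φ1] = [0, 0, 0]
r1 m[P→φ3] = [0, 0, 0]
r1 m[L→φ0] = [0, 0, 0]
r2 m[φ0→C] = [2, 4, 5]
r2 m[φ0→L] = [5, 4, 2]
r2 m[φ1→C] = [2, 2, 0]
r2 m[φ1→P] = [0, 0, 2]
r2 m[φ2→C] = [3, 1, 0]
r2 m[φ3→P] = [9, 8, 2]
r2 m[C→φ0] = [5, 3, 0]
r2 m[C→φ1] = [5, 5, 5]
r2 m[C→φ2] = [4, 6, 5]
r2 m[P→φ1] = [9, 8, 2]
r2 m[P→φ3] = [0, 0, 2]
r2 m[L→φ0] = [0, 0, 0]
r3 m[φ0→C] = [2, 4, 5]
r3 m[φ0→L] = [5, 7, 6]
r3 m[φ1→C] = [4, 10, 4]
r3 m[φ1→P] = [5, 5, 7]
r3 m[φ2→C] = [3, 1, 0]
r3 m[φ3→P] = [9, 8, 2]
r3 m[C→φ0] = [5, 3, 0]
r3 m[C→φ1] = [5, 5, 5]
r3 m[C→φ2] = [4, 6, 5]
r3 m[P→φ1] = [9, 8, 2]
r3 m[P→φ3] = [0, 0, 2]
r3 m[L→φ0] = [0, 0, 0]
r4 m[φ0→C] = [2, 4, 5]
r4 m[φ0→L] = [5, 7, 6]
r4 m[φ1→C] = [4, 10, 4]
r4 m[φ1→P] = [5, 5, 7]
r4 m[φ2→C] = [3, 1, 0]
r4 m[φ3→P] = [9, 8, 2]
r4 m[C→φ0] = [7, 11, 4]
r4 m[C→φ1] = [5, 5, 5]
r4 m[C→φ2] = [6, 14, 9]
r4 m[P→φ1] = [9, 8, 2]
r4 m[P→φ3] = [5, 5, 7]
r4 m[L→φ0] = [0, 0, 0]
r5 m[φ0→C] = [2, 4, 5]
r5 m[φ0→L] = [9, 12, 9]
r5 m[φ1→C] = [4, 10, 4]
r5 m[φ1→P] = [5, 5, 7]
r5 m[φ2→C] = [3, 1, 0]
r5 m[φ3→P] = [9, 8, 2]
r5 m[C→φ0] = [7, 11, 4]
r5 m[C→φ1] = [5, 5, 5]
r5 m[C→φ2] = [6, 14, 9]
r5 m[P→φ1] = [9, 8, 2]
r5 m[P→φ3] = [5, 5, 7]
r5 m[L→φ0] = [0, 0, 0]
r6 m[φ0→C] = [2, 4, 5]
r6 m[φ0→L] = [9, 12, 9]
r6 m[φ1→C] = [4, 10, 4]
r6 m[φ1→P] = [5, 5, 7]
r6 m[φ2→C] = [3, 1, 0]
r6 m[φ3→P] = [9, 8, 2]
r6 m[C→φ0] = [7, 11, 4]
r6 m[C→φ1] = [5, 5, 5]
r6 m[C→φ2] = [6, 14, 9]
r6 m[P→φ1] = [9, 8, 2]
r6 m[P→φ3] = [5, 5, 7]
r6 m[L→φ0] = [0, 0, 0]
fixed point reached at round 6
traceback from C: (C=0, P=2, L=2), score=9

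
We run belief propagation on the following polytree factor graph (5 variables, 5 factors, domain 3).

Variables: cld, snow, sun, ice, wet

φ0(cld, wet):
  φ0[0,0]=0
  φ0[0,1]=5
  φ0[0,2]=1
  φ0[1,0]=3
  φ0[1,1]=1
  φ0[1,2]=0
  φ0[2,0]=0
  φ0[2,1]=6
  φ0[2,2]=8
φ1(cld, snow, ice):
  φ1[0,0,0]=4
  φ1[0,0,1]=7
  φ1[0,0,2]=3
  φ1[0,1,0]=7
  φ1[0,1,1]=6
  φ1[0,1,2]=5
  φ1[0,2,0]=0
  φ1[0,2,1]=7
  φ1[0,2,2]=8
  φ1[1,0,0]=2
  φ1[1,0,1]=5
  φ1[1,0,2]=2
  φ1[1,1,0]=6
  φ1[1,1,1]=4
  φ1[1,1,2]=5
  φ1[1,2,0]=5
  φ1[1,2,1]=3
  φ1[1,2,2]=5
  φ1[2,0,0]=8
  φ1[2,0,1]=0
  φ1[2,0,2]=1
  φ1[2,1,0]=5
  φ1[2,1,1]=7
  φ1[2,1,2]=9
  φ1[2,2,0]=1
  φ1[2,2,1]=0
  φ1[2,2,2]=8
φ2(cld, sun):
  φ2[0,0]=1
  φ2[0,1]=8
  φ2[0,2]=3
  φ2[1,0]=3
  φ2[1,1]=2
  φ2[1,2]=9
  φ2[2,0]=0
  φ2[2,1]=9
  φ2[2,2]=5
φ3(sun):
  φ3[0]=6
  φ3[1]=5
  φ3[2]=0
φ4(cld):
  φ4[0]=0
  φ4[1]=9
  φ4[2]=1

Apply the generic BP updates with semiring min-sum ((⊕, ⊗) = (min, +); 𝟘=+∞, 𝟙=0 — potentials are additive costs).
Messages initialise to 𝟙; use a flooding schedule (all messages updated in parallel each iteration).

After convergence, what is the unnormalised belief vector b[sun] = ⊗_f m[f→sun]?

init: all messages = 𝟙 over 3 values
r1 m[φ0→cld] = [0, 0, 0]
r1 m[φ0→wet] = [0, 1, 0]
r1 m[φ1→cld] = [0, 2, 0]
r1 m[φ1→snow] = [0, 4, 0]
r1 m[φ1→ice] = [0, 0, 1]
r1 m[φ2→cld] = [1, 2, 0]
r1 m[φ2→sun] = [0, 2, 3]
r1 m[φ3→sun] = [6, 5, 0]
r1 m[φ4→cld] = [0, 9, 1]
r1 m[cld→φ0] = [0, 0, 0]
r1 m[cld→φ1] = [0, 0, 0]
r1 m[cld→φ2] = [0, 0, 0]
r1 m[cld→φ4] = [0, 0, 0]
r1 m[snow→φ1] = [0, 0, 0]
r1 m[sun→φ2] = [0, 0, 0]
r1 m[sun→φ3] = [0, 0, 0]
r1 m[ice→φ1] = [0, 0, 0]
r1 m[wet→φ0] = [0, 0, 0]
r2 m[φ0→cld] = [0, 0, 0]
r2 m[φ0→wet] = [0, 1, 0]
r2 m[φ1→cld] = [0, 2, 0]
r2 m[φ1→snow] = [0, 4, 0]
r2 m[φ1→ice] = [0, 0, 1]
r2 m[φ2→cld] = [1, 2, 0]
r2 m[φ2→sun] = [0, 2, 3]
r2 m[φ3→sun] = [6, 5, 0]
r2 m[φ4→cld] = [0, 9, 1]
r2 m[cld→φ0] = [1, 13, 1]
r2 m[cld→φ1] = [1, 11, 1]
r2 m[cld→φ2] = [0, 11, 1]
r2 m[cld→φ4] = [1, 4, 0]
r2 m[snow→φ1] = [0, 0, 0]
r2 m[sun→φ2] = [6, 5, 0]
r2 m[sun→φ3] = [0, 2, 3]
r2 m[ice→φ1] = [0, 0, 0]
r2 m[wet→φ0] = [0, 0, 0]
r3 m[φ0→cld] = [0, 0, 0]
r3 m[φ0→wet] = [1, 6, 2]
r3 m[φ1→cld] = [0, 2, 0]
r3 m[φ1→snow] = [1, 6, 1]
r3 m[φ1→ice] = [1, 1, 2]
r3 m[φ2→cld] = [3, 7, 5]
r3 m[φ2→sun] = [1, 8, 3]
r3 m[φ3→sun] = [6, 5, 0]
r3 m[φ4→cld] = [0, 9, 1]
r3 m[cld→φ0] = [1, 13, 1]
r3 m[cld→φ1] = [1, 11, 1]
r3 m[cld→φ2] = [0, 11, 1]
r3 m[cld→φ4] = [1, 4, 0]
r3 m[snow→φ1] = [0, 0, 0]
r3 m[sun→φ2] = [6, 5, 0]
r3 m[sun→φ3] = [0, 2, 3]
r3 m[ice→φ1] = [0, 0, 0]
r3 m[wet→φ0] = [0, 0, 0]
r4 m[φ0→cld] = [0, 0, 0]
r4 m[φ0→wet] = [1, 6, 2]
r4 m[φ1→cld] = [0, 2, 0]
r4 m[φ1→snow] = [1, 6, 1]
r4 m[φ1→ice] = [1, 1, 2]
r4 m[φ2→cld] = [3, 7, 5]
r4 m[φ2→sun] = [1, 8, 3]
r4 m[φ3→sun] = [6, 5, 0]
r4 m[φ4→cld] = [0, 9, 1]
r4 m[cld→φ0] = [3, 18, 6]
r4 m[cld→φ1] = [3, 16, 6]
r4 m[cld→φ2] = [0, 11, 1]
r4 m[cld→φ4] = [3, 9, 5]
r4 m[snow→φ1] = [0, 0, 0]
r4 m[sun→φ2] = [6, 5, 0]
r4 m[sun→φ3] = [1, 8, 3]
r4 m[ice→φ1] = [0, 0, 0]
r4 m[wet→φ0] = [0, 0, 0]
r5 m[φ0→cld] = [0, 0, 0]
r5 m[φ0→wet] = [3, 8, 4]
r5 m[φ1→cld] = [0, 2, 0]
r5 m[φ1→snow] = [6, 8, 3]
r5 m[φ1→ice] = [3, 6, 6]
r5 m[φ2→cld] = [3, 7, 5]
r5 m[φ2→sun] = [1, 8, 3]
r5 m[φ3→sun] = [6, 5, 0]
r5 m[φ4→cld] = [0, 9, 1]
r5 m[cld→φ0] = [3, 18, 6]
r5 m[cld→φ1] = [3, 16, 6]
r5 m[cld→φ2] = [0, 11, 1]
r5 m[cld→φ4] = [3, 9, 5]
r5 m[snow→φ1] = [0, 0, 0]
r5 m[sun→φ2] = [6, 5, 0]
r5 m[sun→φ3] = [1, 8, 3]
r5 m[ice→φ1] = [0, 0, 0]
r5 m[wet→φ0] = [0, 0, 0]
r6 m[φ0→cld] = [0, 0, 0]
r6 m[φ0→wet] = [3, 8, 4]
r6 m[φ1→cld] = [0, 2, 0]
r6 m[φ1→snow] = [6, 8, 3]
r6 m[φ1→ice] = [3, 6, 6]
r6 m[φ2→cld] = [3, 7, 5]
r6 m[φ2→sun] = [1, 8, 3]
r6 m[φ3→sun] = [6, 5, 0]
r6 m[φ4→cld] = [0, 9, 1]
r6 m[cld→φ0] = [3, 18, 6]
r6 m[cld→φ1] = [3, 16, 6]
r6 m[cld→φ2] = [0, 11, 1]
r6 m[cld→φ4] = [3, 9, 5]
r6 m[snow→φ1] = [0, 0, 0]
r6 m[sun→φ2] = [6, 5, 0]
r6 m[sun→φ3] = [1, 8, 3]
r6 m[ice→φ1] = [0, 0, 0]
r6 m[wet→φ0] = [0, 0, 0]
fixed point reached at round 6
b[sun] = ⊗ incoming = [7, 13, 3]

b[sun] = [7, 13, 3]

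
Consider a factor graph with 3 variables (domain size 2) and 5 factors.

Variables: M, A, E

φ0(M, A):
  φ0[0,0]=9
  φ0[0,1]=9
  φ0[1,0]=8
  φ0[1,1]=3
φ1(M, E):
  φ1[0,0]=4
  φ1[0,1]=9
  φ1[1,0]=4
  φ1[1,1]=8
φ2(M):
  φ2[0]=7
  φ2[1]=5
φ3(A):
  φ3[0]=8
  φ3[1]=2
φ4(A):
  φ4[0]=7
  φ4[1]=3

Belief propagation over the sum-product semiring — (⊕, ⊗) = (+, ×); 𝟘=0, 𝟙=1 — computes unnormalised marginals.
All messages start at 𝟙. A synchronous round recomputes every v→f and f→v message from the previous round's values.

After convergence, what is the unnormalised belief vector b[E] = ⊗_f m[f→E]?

init: all messages = 𝟙 over 2 values
r1 m[φ0→M] = [18, 11]
r1 m[φ0→A] = [17, 12]
r1 m[φ1→M] = [13, 12]
r1 m[φ1→E] = [8, 17]
r1 m[φ2→M] = [7, 5]
r1 m[φ3→A] = [8, 2]
r1 m[φ4→A] = [7, 3]
r1 m[M→φ0] = [1, 1]
r1 m[M→φ1] = [1, 1]
r1 m[M→φ2] = [1, 1]
r1 m[A→φ0] = [1, 1]
r1 m[A→φ3] = [1, 1]
r1 m[A→φ4] = [1, 1]
r1 m[E→φ1] = [1, 1]
r2 m[φ0→M] = [18, 11]
r2 m[φ0→A] = [17, 12]
r2 m[φ1→M] = [13, 12]
r2 m[φ1→E] = [8, 17]
r2 m[φ2→M] = [7, 5]
r2 m[φ3→A] = [8, 2]
r2 m[φ4→A] = [7, 3]
r2 m[M→φ0] = [91, 60]
r2 m[M→φ1] = [126, 55]
r2 m[M→φ2] = [234, 132]
r2 m[A→φ0] = [56, 6]
r2 m[A→φ3] = [119, 36]
r2 m[A→φ4] = [136, 24]
r2 m[E→φ1] = [1, 1]
r3 m[φ0→M] = [558, 466]
r3 m[φ0→A] = [1299, 999]
r3 m[φ1→M] = [13, 12]
r3 m[φ1→E] = [724, 1574]
r3 m[φ2→M] = [7, 5]
r3 m[φ3→A] = [8, 2]
r3 m[φ4→A] = [7, 3]
r3 m[M→φ0] = [91, 60]
r3 m[M→φ1] = [126, 55]
r3 m[M→φ2] = [234, 132]
r3 m[A→φ0] = [56, 6]
r3 m[A→φ3] = [119, 36]
r3 m[A→φ4] = [136, 24]
r3 m[E→φ1] = [1, 1]
r4 m[φ0→M] = [558, 466]
r4 m[φ0→A] = [1299, 999]
r4 m[φ1→M] = [13, 12]
r4 m[φ1→E] = [724, 1574]
r4 m[φ2→M] = [7, 5]
r4 m[φ3→A] = [8, 2]
r4 m[φ4→A] = [7, 3]
r4 m[M→φ0] = [91, 60]
r4 m[M→φ1] = [3906, 2330]
r4 m[M→φ2] = [7254, 5592]
r4 m[A→φ0] = [56, 6]
r4 m[A→φ3] = [9093, 2997]
r4 m[A→φ4] = [10392, 1998]
r4 m[E→φ1] = [1, 1]
r5 m[φ0→M] = [558, 466]
r5 m[φ0→A] = [1299, 999]
r5 m[φ1→M] = [13, 12]
r5 m[φ1→E] = [24944, 53794]
r5 m[φ2→M] = [7, 5]
r5 m[φ3→A] = [8, 2]
r5 m[φ4→A] = [7, 3]
r5 m[M→φ0] = [91, 60]
r5 m[M→φ1] = [3906, 2330]
r5 m[M→φ2] = [7254, 5592]
r5 m[A→φ0] = [56, 6]
r5 m[A→φ3] = [9093, 2997]
r5 m[A→φ4] = [10392, 1998]
r5 m[E→φ1] = [1, 1]
r6 m[φ0→M] = [558, 466]
r6 m[φ0→A] = [1299, 999]
r6 m[φ1→M] = [13, 12]
r6 m[φ1→E] = [24944, 53794]
r6 m[φ2→M] = [7, 5]
r6 m[φ3→A] = [8, 2]
r6 m[φ4→A] = [7, 3]
r6 m[M→φ0] = [91, 60]
r6 m[M→φ1] = [3906, 2330]
r6 m[M→φ2] = [7254, 5592]
r6 m[A→φ0] = [56, 6]
r6 m[A→φ3] = [9093, 2997]
r6 m[A→φ4] = [10392, 1998]
r6 m[E→φ1] = [1, 1]
fixed point reached at round 6
b[E] = ⊗ incoming = [24944, 53794]

b[E] = [24944, 53794]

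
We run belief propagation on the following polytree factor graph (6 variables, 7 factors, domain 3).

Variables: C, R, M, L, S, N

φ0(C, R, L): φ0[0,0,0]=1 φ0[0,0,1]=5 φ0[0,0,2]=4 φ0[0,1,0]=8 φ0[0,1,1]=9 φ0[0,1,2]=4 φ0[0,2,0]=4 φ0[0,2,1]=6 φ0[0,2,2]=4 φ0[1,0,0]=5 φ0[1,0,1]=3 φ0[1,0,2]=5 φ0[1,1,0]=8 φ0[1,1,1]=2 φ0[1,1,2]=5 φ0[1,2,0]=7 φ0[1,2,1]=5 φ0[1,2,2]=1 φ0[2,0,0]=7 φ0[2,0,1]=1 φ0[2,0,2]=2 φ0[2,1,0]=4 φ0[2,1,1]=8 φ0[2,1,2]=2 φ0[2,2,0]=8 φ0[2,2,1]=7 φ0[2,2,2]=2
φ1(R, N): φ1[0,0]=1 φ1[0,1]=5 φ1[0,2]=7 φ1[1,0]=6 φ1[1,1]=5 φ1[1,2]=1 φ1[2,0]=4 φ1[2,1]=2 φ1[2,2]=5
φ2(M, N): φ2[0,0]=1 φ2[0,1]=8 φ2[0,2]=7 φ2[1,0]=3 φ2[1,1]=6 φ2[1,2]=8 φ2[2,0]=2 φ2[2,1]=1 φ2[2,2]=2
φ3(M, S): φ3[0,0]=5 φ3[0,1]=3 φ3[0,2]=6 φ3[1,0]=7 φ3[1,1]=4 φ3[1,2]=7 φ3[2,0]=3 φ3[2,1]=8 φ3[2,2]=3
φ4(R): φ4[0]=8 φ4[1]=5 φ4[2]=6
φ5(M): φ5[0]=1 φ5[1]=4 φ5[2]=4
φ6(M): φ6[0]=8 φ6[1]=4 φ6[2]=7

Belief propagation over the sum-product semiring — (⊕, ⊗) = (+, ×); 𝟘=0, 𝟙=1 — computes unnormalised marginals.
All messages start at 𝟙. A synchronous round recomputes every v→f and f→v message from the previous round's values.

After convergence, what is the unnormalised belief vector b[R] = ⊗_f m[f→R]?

b[R] = [11601216, 7378000, 8562048]

init: all messages = 𝟙 over 3 values
r1 m[φ0→C] = [45, 41, 41]
r1 m[φ0→R] = [33, 50, 44]
r1 m[φ0→L] = [52, 46, 29]
r1 m[φ1→R] = [13, 12, 11]
r1 m[φ1→N] = [11, 12, 13]
r1 m[φ2→M] = [16, 17, 5]
r1 m[φ2→N] = [6, 15, 17]
r1 m[φ3→M] = [14, 18, 14]
r1 m[φ3→S] = [15, 15, 16]
r1 m[φ4→R] = [8, 5, 6]
r1 m[φ5→M] = [1, 4, 4]
r1 m[φ6→M] = [8, 4, 7]
r1 m[C→φ0] = [1, 1, 1]
r1 m[R→φ0] = [1, 1, 1]
r1 m[R→φ1] = [1, 1, 1]
r1 m[R→φ4] = [1, 1, 1]
r1 m[M→φ2] = [1, 1, 1]
r1 m[M→φ3] = [1, 1, 1]
r1 m[M→φ5] = [1, 1, 1]
r1 m[M→φ6] = [1, 1, 1]
r1 m[L→φ0] = [1, 1, 1]
r1 m[S→φ3] = [1, 1, 1]
r1 m[N→φ1] = [1, 1, 1]
r1 m[N→φ2] = [1, 1, 1]
r2 m[φ0→C] = [45, 41, 41]
r2 m[φ0→R] = [33, 50, 44]
r2 m[φ0→L] = [52, 46, 29]
r2 m[φ1→R] = [13, 12, 11]
r2 m[φ1→N] = [11, 12, 13]
r2 m[φ2→M] = [16, 17, 5]
r2 m[φ2→N] = [6, 15, 17]
r2 m[φ3→M] = [14, 18, 14]
r2 m[φ3→S] = [15, 15, 16]
r2 m[φ4→R] = [8, 5, 6]
r2 m[φ5→M] = [1, 4, 4]
r2 m[φ6→M] = [8, 4, 7]
r2 m[C→φ0] = [1, 1, 1]
r2 m[R→φ0] = [104, 60, 66]
r2 m[R→φ1] = [264, 250, 264]
r2 m[R→φ4] = [429, 600, 484]
r2 m[M→φ2] = [112, 288, 392]
r2 m[M→φ3] = [128, 272, 140]
r2 m[M→φ5] = [1792, 1224, 490]
r2 m[M→φ6] = [224, 1224, 280]
r2 m[L→φ0] = [1, 1, 1]
r2 m[S→φ3] = [1, 1, 1]
r2 m[N→φ1] = [6, 15, 17]
r2 m[N→φ2] = [11, 12, 13]
r3 m[φ0→C] = [3224, 3110, 3002]
r3 m[φ0→R] = [33, 50, 44]
r3 m[φ0→L] = [3806, 3264, 2266]
r3 m[φ1→R] = [200, 128, 139]
r3 m[φ1→N] = [2820, 3098, 3418]
r3 m[φ2→M] = [198, 209, 60]
r3 m[φ2→N] = [1760, 3016, 3872]
r3 m[φ3→M] = [14, 18, 14]
r3 m[φ3→S] = [2964, 2592, 3092]
r3 m[φ4→R] = [8, 5, 6]
r3 m[φ5→M] = [1, 4, 4]
r3 m[φ6→M] = [8, 4, 7]
r3 m[C→φ0] = [1, 1, 1]
r3 m[R→φ0] = [104, 60, 66]
r3 m[R→φ1] = [264, 250, 264]
r3 m[R→φ4] = [429, 600, 484]
r3 m[M→φ2] = [112, 288, 392]
r3 m[M→φ3] = [128, 272, 140]
r3 m[M→φ5] = [1792, 1224, 490]
r3 m[M→φ6] = [224, 1224, 280]
r3 m[L→φ0] = [1, 1, 1]
r3 m[S→φ3] = [1, 1, 1]
r3 m[N→φ1] = [6, 15, 17]
r3 m[N→φ2] = [11, 12, 13]
r4 m[φ0→C] = [3224, 3110, 3002]
r4 m[φ0→R] = [33, 50, 44]
r4 m[φ0→L] = [3806, 3264, 2266]
r4 m[φ1→R] = [200, 128, 139]
r4 m[φ1→N] = [2820, 3098, 3418]
r4 m[φ2→M] = [198, 209, 60]
r4 m[φ2→N] = [1760, 3016, 3872]
r4 m[φ3→M] = [14, 18, 14]
r4 m[φ3→S] = [2964, 2592, 3092]
r4 m[φ4→R] = [8, 5, 6]
r4 m[φ5→M] = [1, 4, 4]
r4 m[φ6→M] = [8, 4, 7]
r4 m[C→φ0] = [1, 1, 1]
r4 m[R→φ0] = [1600, 640, 834]
r4 m[R→φ1] = [264, 250, 264]
r4 m[R→φ4] = [6600, 6400, 6116]
r4 m[M→φ2] = [112, 288, 392]
r4 m[M→φ3] = [1584, 3344, 1680]
r4 m[M→φ5] = [22176, 15048, 5880]
r4 m[M→φ6] = [2772, 15048, 3360]
r4 m[L→φ0] = [1, 1, 1]
r4 m[S→φ3] = [1, 1, 1]
r4 m[N→φ1] = [1760, 3016, 3872]
r4 m[N→φ2] = [2820, 3098, 3418]
r5 m[φ0→C] = [41116, 41242, 39138]
r5 m[φ0→R] = [33, 50, 44]
r5 m[φ0→L] = [49446, 41572, 30478]
r5 m[φ1→R] = [43944, 29512, 32432]
r5 m[φ1→N] = [2820, 3098, 3418]
r5 m[φ2→M] = [51530, 54392, 15574]
r5 m[φ2→N] = [1760, 3016, 3872]
r5 m[φ3→M] = [14, 18, 14]
r5 m[φ3→S] = [36368, 31568, 37952]
r5 m[φ4→R] = [8, 5, 6]
r5 m[φ5→M] = [1, 4, 4]
r5 m[φ6→M] = [8, 4, 7]
r5 m[C→φ0] = [1, 1, 1]
r5 m[R→φ0] = [1600, 640, 834]
r5 m[R→φ1] = [264, 250, 264]
r5 m[R→φ4] = [6600, 6400, 6116]
r5 m[M→φ2] = [112, 288, 392]
r5 m[M→φ3] = [1584, 3344, 1680]
r5 m[M→φ5] = [22176, 15048, 5880]
r5 m[M→φ6] = [2772, 15048, 3360]
r5 m[L→φ0] = [1, 1, 1]
r5 m[S→φ3] = [1, 1, 1]
r5 m[N→φ1] = [1760, 3016, 3872]
r5 m[N→φ2] = [2820, 3098, 3418]
r6 m[φ0→C] = [41116, 41242, 39138]
r6 m[φ0→R] = [33, 50, 44]
r6 m[φ0→L] = [49446, 41572, 30478]
r6 m[φ1→R] = [43944, 29512, 32432]
r6 m[φ1→N] = [2820, 3098, 3418]
r6 m[φ2→M] = [51530, 54392, 15574]
r6 m[φ2→N] = [1760, 3016, 3872]
r6 m[φ3→M] = [14, 18, 14]
r6 m[φ3→S] = [36368, 31568, 37952]
r6 m[φ4→R] = [8, 5, 6]
r6 m[φ5→M] = [1, 4, 4]
r6 m[φ6→M] = [8, 4, 7]
r6 m[C→φ0] = [1, 1, 1]
r6 m[R→φ0] = [351552, 147560, 194592]
r6 m[R→φ1] = [264, 250, 264]
r6 m[R→φ4] = [1450152, 1475600, 1427008]
r6 m[M→φ2] = [112, 288, 392]
r6 m[M→φ3] = [412240, 870272, 436072]
r6 m[M→φ5] = [5771360, 3916224, 1526252]
r6 m[M→φ6] = [721420, 3916224, 872144]
r6 m[L→φ0] = [1, 1, 1]
r6 m[S→φ3] = [1, 1, 1]
r6 m[N→φ1] = [1760, 3016, 3872]
r6 m[N→φ2] = [2820, 3098, 3418]
r7 m[φ0→C] = [9338568, 9313272, 8889424]
r7 m[φ0→R] = [33, 50, 44]
r7 m[φ0→L] = [11218624, 9470264, 6852376]
r7 m[φ1→R] = [43944, 29512, 32432]
r7 m[φ1→N] = [2820, 3098, 3418]
r7 m[φ2→M] = [51530, 54392, 15574]
r7 m[φ2→N] = [1760, 3016, 3872]
r7 m[φ3→M] = [14, 18, 14]
r7 m[φ3→S] = [9461320, 8206384, 9873560]
r7 m[φ4→R] = [8, 5, 6]
r7 m[φ5→M] = [1, 4, 4]
r7 m[φ6→M] = [8, 4, 7]
r7 m[C→φ0] = [1, 1, 1]
r7 m[R→φ0] = [351552, 147560, 194592]
r7 m[R→φ1] = [264, 250, 264]
r7 m[R→φ4] = [1450152, 1475600, 1427008]
r7 m[M→φ2] = [112, 288, 392]
r7 m[M→φ3] = [412240, 870272, 436072]
r7 m[M→φ5] = [5771360, 3916224, 1526252]
r7 m[M→φ6] = [721420, 3916224, 872144]
r7 m[L→φ0] = [1, 1, 1]
r7 m[S→φ3] = [1, 1, 1]
r7 m[N→φ1] = [1760, 3016, 3872]
r7 m[N→φ2] = [2820, 3098, 3418]
r8 m[φ0→C] = [9338568, 9313272, 8889424]
r8 m[φ0→R] = [33, 50, 44]
r8 m[φ0→L] = [11218624, 9470264, 6852376]
r8 m[φ1→R] = [43944, 29512, 32432]
r8 m[φ1→N] = [2820, 3098, 3418]
r8 m[φ2→M] = [51530, 54392, 15574]
r8 m[φ2→N] = [1760, 3016, 3872]
r8 m[φ3→M] = [14, 18, 14]
r8 m[φ3→S] = [9461320, 8206384, 9873560]
r8 m[φ4→R] = [8, 5, 6]
r8 m[φ5→M] = [1, 4, 4]
r8 m[φ6→M] = [8, 4, 7]
r8 m[C→φ0] = [1, 1, 1]
r8 m[R→φ0] = [351552, 147560, 194592]
r8 m[R→φ1] = [264, 250, 264]
r8 m[R→φ4] = [1450152, 1475600, 1427008]
r8 m[M→φ2] = [112, 288, 392]
r8 m[M→φ3] = [412240, 870272, 436072]
r8 m[M→φ5] = [5771360, 3916224, 1526252]
r8 m[M→φ6] = [721420, 3916224, 872144]
r8 m[L→φ0] = [1, 1, 1]
r8 m[S→φ3] = [1, 1, 1]
r8 m[N→φ1] = [1760, 3016, 3872]
r8 m[N→φ2] = [2820, 3098, 3418]
fixed point reached at round 8
b[R] = ⊗ incoming = [11601216, 7378000, 8562048]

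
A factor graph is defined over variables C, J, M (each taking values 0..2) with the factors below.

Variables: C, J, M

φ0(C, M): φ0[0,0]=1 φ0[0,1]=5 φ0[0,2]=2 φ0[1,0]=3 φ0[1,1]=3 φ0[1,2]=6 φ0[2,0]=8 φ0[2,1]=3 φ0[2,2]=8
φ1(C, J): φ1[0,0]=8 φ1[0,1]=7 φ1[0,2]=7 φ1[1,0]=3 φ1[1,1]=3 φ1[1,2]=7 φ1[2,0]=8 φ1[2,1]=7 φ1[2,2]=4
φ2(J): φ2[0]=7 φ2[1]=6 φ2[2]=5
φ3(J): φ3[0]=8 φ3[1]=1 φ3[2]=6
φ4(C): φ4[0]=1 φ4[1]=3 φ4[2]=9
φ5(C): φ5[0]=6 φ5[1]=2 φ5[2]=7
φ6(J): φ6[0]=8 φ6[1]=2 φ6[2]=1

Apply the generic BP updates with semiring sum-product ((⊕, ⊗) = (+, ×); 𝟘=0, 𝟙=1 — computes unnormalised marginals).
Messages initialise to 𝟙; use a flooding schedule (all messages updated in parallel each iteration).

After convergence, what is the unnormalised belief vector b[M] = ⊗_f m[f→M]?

init: all messages = 𝟙 over 3 values
r1 m[φ0→C] = [8, 12, 19]
r1 m[φ0→M] = [12, 11, 16]
r1 m[φ1→C] = [22, 13, 19]
r1 m[φ1→J] = [19, 17, 18]
r1 m[φ2→J] = [7, 6, 5]
r1 m[φ3→J] = [8, 1, 6]
r1 m[φ4→C] = [1, 3, 9]
r1 m[φ5→C] = [6, 2, 7]
r1 m[φ6→J] = [8, 2, 1]
r1 m[C→φ0] = [1, 1, 1]
r1 m[C→φ1] = [1, 1, 1]
r1 m[C→φ4] = [1, 1, 1]
r1 m[C→φ5] = [1, 1, 1]
r1 m[J→φ1] = [1, 1, 1]
r1 m[J→φ2] = [1, 1, 1]
r1 m[J→φ3] = [1, 1, 1]
r1 m[J→φ6] = [1, 1, 1]
r1 m[M→φ0] = [1, 1, 1]
r2 m[φ0→C] = [8, 12, 19]
r2 m[φ0→M] = [12, 11, 16]
r2 m[φ1→C] = [22, 13, 19]
r2 m[φ1→J] = [19, 17, 18]
r2 m[φ2→J] = [7, 6, 5]
r2 m[φ3→J] = [8, 1, 6]
r2 m[φ4→C] = [1, 3, 9]
r2 m[φ5→C] = [6, 2, 7]
r2 m[φ6→J] = [8, 2, 1]
r2 m[C→φ0] = [132, 78, 1197]
r2 m[C→φ1] = [48, 72, 1197]
r2 m[C→φ4] = [1056, 312, 2527]
r2 m[C→φ5] = [176, 468, 3249]
r2 m[J→φ1] = [448, 12, 30]
r2 m[J→φ2] = [1216, 34, 108]
r2 m[J→φ3] = [1064, 204, 90]
r2 m[J→φ6] = [1064, 102, 540]
r2 m[M→φ0] = [1, 1, 1]
r3 m[φ0→C] = [8, 12, 19]
r3 m[φ0→M] = [9942, 4485, 10308]
r3 m[φ1→C] = [3878, 1590, 3788]
r3 m[φ1→J] = [10176, 8931, 5628]
r3 m[φ2→J] = [7, 6, 5]
r3 m[φ3→J] = [8, 1, 6]
r3 m[φ4→C] = [1, 3, 9]
r3 m[φ5→C] = [6, 2, 7]
r3 m[φ6→J] = [8, 2, 1]
r3 m[C→φ0] = [132, 78, 1197]
r3 m[C→φ1] = [48, 72, 1197]
r3 m[C→φ4] = [1056, 312, 2527]
r3 m[C→φ5] = [176, 468, 3249]
r3 m[J→φ1] = [448, 12, 30]
r3 m[J→φ2] = [1216, 34, 108]
r3 m[J→φ3] = [1064, 204, 90]
r3 m[J→φ6] = [1064, 102, 540]
r3 m[M→φ0] = [1, 1, 1]
r4 m[φ0→C] = [8, 12, 19]
r4 m[φ0→M] = [9942, 4485, 10308]
r4 m[φ1→C] = [3878, 1590, 3788]
r4 m[φ1→J] = [10176, 8931, 5628]
r4 m[φ2→J] = [7, 6, 5]
r4 m[φ3→J] = [8, 1, 6]
r4 m[φ4→C] = [1, 3, 9]
r4 m[φ5→C] = [6, 2, 7]
r4 m[φ6→J] = [8, 2, 1]
r4 m[C→φ0] = [23268, 9540, 238644]
r4 m[C→φ1] = [48, 72, 1197]
r4 m[C→φ4] = [186144, 38160, 503804]
r4 m[C→φ5] = [31024, 57240, 647748]
r4 m[J→φ1] = [448, 12, 30]
r4 m[J→φ2] = [651264, 17862, 33768]
r4 m[J→φ3] = [569856, 107172, 28140]
r4 m[J→φ6] = [569856, 53586, 168840]
r4 m[M→φ0] = [1, 1, 1]
r5 m[φ0→C] = [8, 12, 19]
r5 m[φ0→M] = [1961040, 860892, 2012928]
r5 m[φ1→C] = [3878, 1590, 3788]
r5 m[φ1→J] = [10176, 8931, 5628]
r5 m[φ2→J] = [7, 6, 5]
r5 m[φ3→J] = [8, 1, 6]
r5 m[φ4→C] = [1, 3, 9]
r5 m[φ5→C] = [6, 2, 7]
r5 m[φ6→J] = [8, 2, 1]
r5 m[C→φ0] = [23268, 9540, 238644]
r5 m[C→φ1] = [48, 72, 1197]
r5 m[C→φ4] = [186144, 38160, 503804]
r5 m[C→φ5] = [31024, 57240, 647748]
r5 m[J→φ1] = [448, 12, 30]
r5 m[J→φ2] = [651264, 17862, 33768]
r5 m[J→φ3] = [569856, 107172, 28140]
r5 m[J→φ6] = [569856, 53586, 168840]
r5 m[M→φ0] = [1, 1, 1]
r6 m[φ0→C] = [8, 12, 19]
r6 m[φ0→M] = [1961040, 860892, 2012928]
r6 m[φ1→C] = [3878, 1590, 3788]
r6 m[φ1→J] = [10176, 8931, 5628]
r6 m[φ2→J] = [7, 6, 5]
r6 m[φ3→J] = [8, 1, 6]
r6 m[φ4→C] = [1, 3, 9]
r6 m[φ5→C] = [6, 2, 7]
r6 m[φ6→J] = [8, 2, 1]
r6 m[C→φ0] = [23268, 9540, 238644]
r6 m[C→φ1] = [48, 72, 1197]
r6 m[C→φ4] = [186144, 38160, 503804]
r6 m[C→φ5] = [31024, 57240, 647748]
r6 m[J→φ1] = [448, 12, 30]
r6 m[J→φ2] = [651264, 17862, 33768]
r6 m[J→φ3] = [569856, 107172, 28140]
r6 m[J→φ6] = [569856, 53586, 168840]
r6 m[M→φ0] = [1, 1, 1]
fixed point reached at round 6
b[M] = ⊗ incoming = [1961040, 860892, 2012928]

b[M] = [1961040, 860892, 2012928]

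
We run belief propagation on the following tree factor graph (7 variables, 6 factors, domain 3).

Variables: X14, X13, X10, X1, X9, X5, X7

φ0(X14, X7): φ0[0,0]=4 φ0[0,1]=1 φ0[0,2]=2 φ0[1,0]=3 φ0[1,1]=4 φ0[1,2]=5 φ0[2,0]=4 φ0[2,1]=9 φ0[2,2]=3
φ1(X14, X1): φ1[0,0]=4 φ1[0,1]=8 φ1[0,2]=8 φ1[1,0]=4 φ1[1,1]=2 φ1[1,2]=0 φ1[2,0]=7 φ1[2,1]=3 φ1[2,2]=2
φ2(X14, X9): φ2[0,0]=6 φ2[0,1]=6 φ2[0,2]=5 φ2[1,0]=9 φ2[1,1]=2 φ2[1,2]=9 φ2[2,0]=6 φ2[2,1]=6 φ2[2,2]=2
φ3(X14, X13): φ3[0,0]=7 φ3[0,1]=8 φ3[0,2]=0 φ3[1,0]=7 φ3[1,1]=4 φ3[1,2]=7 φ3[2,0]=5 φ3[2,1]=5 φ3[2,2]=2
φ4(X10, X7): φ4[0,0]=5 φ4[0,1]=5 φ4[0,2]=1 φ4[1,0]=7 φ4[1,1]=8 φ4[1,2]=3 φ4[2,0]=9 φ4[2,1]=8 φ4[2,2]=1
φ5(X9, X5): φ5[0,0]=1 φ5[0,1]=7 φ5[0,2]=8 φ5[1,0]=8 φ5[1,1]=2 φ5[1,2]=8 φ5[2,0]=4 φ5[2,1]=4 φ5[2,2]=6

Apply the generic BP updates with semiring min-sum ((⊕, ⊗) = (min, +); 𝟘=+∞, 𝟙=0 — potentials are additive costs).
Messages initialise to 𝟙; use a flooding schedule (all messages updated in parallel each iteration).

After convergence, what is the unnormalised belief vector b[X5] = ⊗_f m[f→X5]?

init: all messages = 𝟙 over 3 values
r1 m[φ0→X14] = [1, 3, 3]
r1 m[φ0→X7] = [3, 1, 2]
r1 m[φ1→X14] = [4, 0, 2]
r1 m[φ1→X1] = [4, 2, 0]
r1 m[φ2→X14] = [5, 2, 2]
r1 m[φ2→X9] = [6, 2, 2]
r1 m[φ3→X14] = [0, 4, 2]
r1 m[φ3→X13] = [5, 4, 0]
r1 m[φ4→X10] = [1, 3, 1]
r1 m[φ4→X7] = [5, 5, 1]
r1 m[φ5→X9] = [1, 2, 4]
r1 m[φ5→X5] = [1, 2, 6]
r1 m[X14→φ0] = [0, 0, 0]
r1 m[X14→φ1] = [0, 0, 0]
r1 m[X14→φ2] = [0, 0, 0]
r1 m[X14→φ3] = [0, 0, 0]
r1 m[X13→φ3] = [0, 0, 0]
r1 m[X10→φ4] = [0, 0, 0]
r1 m[X1→φ1] = [0, 0, 0]
r1 m[X9→φ2] = [0, 0, 0]
r1 m[X9→φ5] = [0, 0, 0]
r1 m[X5→φ5] = [0, 0, 0]
r1 m[X7→φ0] = [0, 0, 0]
r1 m[X7→φ4] = [0, 0, 0]
r2 m[φ0→X14] = [1, 3, 3]
r2 m[φ0→X7] = [3, 1, 2]
r2 m[φ1→X14] = [4, 0, 2]
r2 m[φ1→X1] = [4, 2, 0]
r2 m[φ2→X14] = [5, 2, 2]
r2 m[φ2→X9] = [6, 2, 2]
r2 m[φ3→X14] = [0, 4, 2]
r2 m[φ3→X13] = [5, 4, 0]
r2 m[φ4→X10] = [1, 3, 1]
r2 m[φ4→X7] = [5, 5, 1]
r2 m[φ5→X9] = [1, 2, 4]
r2 m[φ5→X5] = [1, 2, 6]
r2 m[X14→φ0] = [9, 6, 6]
r2 m[X14→φ1] = [6, 9, 7]
r2 m[X14→φ2] = [5, 7, 7]
r2 m[X14→φ3] = [10, 5, 7]
r2 m[X13→φ3] = [0, 0, 0]
r2 m[X10→φ4] = [0, 0, 0]
r2 m[X1→φ1] = [0, 0, 0]
r2 m[X9→φ2] = [1, 2, 4]
r2 m[X9→φ5] = [6, 2, 2]
r2 m[X5→φ5] = [0, 0, 0]
r2 m[X7→φ0] = [5, 5, 1]
r2 m[X7→φ4] = [3, 1, 2]
r3 m[φ0→X14] = [3, 6, 4]
r3 m[φ0→X7] = [9, 10, 9]
r3 m[φ1→X14] = [4, 0, 2]
r3 m[φ1→X1] = [10, 10, 9]
r3 m[φ2→X14] = [7, 4, 6]
r3 m[φ2→X9] = [11, 9, 9]
r3 m[φ3→X14] = [0, 4, 2]
r3 m[φ3→X13] = [12, 9, 9]
r3 m[φ4→X10] = [3, 5, 3]
r3 m[φ4→X7] = [5, 5, 1]
r3 m[φ5→X9] = [1, 2, 4]
r3 m[φ5→X5] = [6, 4, 8]
r3 m[X14→φ0] = [9, 6, 6]
r3 m[X14→φ1] = [6, 9, 7]
r3 m[X14→φ2] = [5, 7, 7]
r3 m[X14→φ3] = [10, 5, 7]
r3 m[X13→φ3] = [0, 0, 0]
r3 m[X10→φ4] = [0, 0, 0]
r3 m[X1→φ1] = [0, 0, 0]
r3 m[X9→φ2] = [1, 2, 4]
r3 m[X9→φ5] = [6, 2, 2]
r3 m[X5→φ5] = [0, 0, 0]
r3 m[X7→φ0] = [5, 5, 1]
r3 m[X7→φ4] = [3, 1, 2]
r4 m[φ0→X14] = [3, 6, 4]
r4 m[φ0→X7] = [9, 10, 9]
r4 m[φ1→X14] = [4, 0, 2]
r4 m[φ1→X1] = [10, 10, 9]
r4 m[φ2→X14] = [7, 4, 6]
r4 m[φ2→X9] = [11, 9, 9]
r4 m[φ3→X14] = [0, 4, 2]
r4 m[φ3→X13] = [12, 9, 9]
r4 m[φ4→X10] = [3, 5, 3]
r4 m[φ4→X7] = [5, 5, 1]
r4 m[φ5→X9] = [1, 2, 4]
r4 m[φ5→X5] = [6, 4, 8]
r4 m[X14→φ0] = [11, 8, 10]
r4 m[X14→φ1] = [10, 14, 12]
r4 m[X14→φ2] = [7, 10, 8]
r4 m[X14→φ3] = [14, 10, 12]
r4 m[X13→φ3] = [0, 0, 0]
r4 m[X10→φ4] = [0, 0, 0]
r4 m[X1→φ1] = [0, 0, 0]
r4 m[X9→φ2] = [1, 2, 4]
r4 m[X9→φ5] = [11, 9, 9]
r4 m[X5→φ5] = [0, 0, 0]
r4 m[X7→φ0] = [5, 5, 1]
r4 m[X7→φ4] = [9, 10, 9]
r5 m[φ0→X14] = [3, 6, 4]
r5 m[φ0→X7] = [11, 12, 13]
r5 m[φ1→X14] = [4, 0, 2]
r5 m[φ1→X1] = [14, 15, 14]
r5 m[φ2→X14] = [7, 4, 6]
r5 m[φ2→X9] = [13, 12, 10]
r5 m[φ3→X14] = [0, 4, 2]
r5 m[φ3→X13] = [17, 14, 14]
r5 m[φ4→X10] = [10, 12, 10]
r5 m[φ4→X7] = [5, 5, 1]
r5 m[φ5→X9] = [1, 2, 4]
r5 m[φ5→X5] = [12, 11, 15]
r5 m[X14→φ0] = [11, 8, 10]
r5 m[X14→φ1] = [10, 14, 12]
r5 m[X14→φ2] = [7, 10, 8]
r5 m[X14→φ3] = [14, 10, 12]
r5 m[X13→φ3] = [0, 0, 0]
r5 m[X10→φ4] = [0, 0, 0]
r5 m[X1→φ1] = [0, 0, 0]
r5 m[X9→φ2] = [1, 2, 4]
r5 m[X9→φ5] = [11, 9, 9]
r5 m[X5→φ5] = [0, 0, 0]
r5 m[X7→φ0] = [5, 5, 1]
r5 m[X7→φ4] = [9, 10, 9]
r6 m[φ0→X14] = [3, 6, 4]
r6 m[φ0→X7] = [11, 12, 13]
r6 m[φ1→X14] = [4, 0, 2]
r6 m[φ1→X1] = [14, 15, 14]
r6 m[φ2→X14] = [7, 4, 6]
r6 m[φ2→X9] = [13, 12, 10]
r6 m[φ3→X14] = [0, 4, 2]
r6 m[φ3→X13] = [17, 14, 14]
r6 m[φ4→X10] = [10, 12, 10]
r6 m[φ4→X7] = [5, 5, 1]
r6 m[φ5→X9] = [1, 2, 4]
r6 m[φ5→X5] = [12, 11, 15]
r6 m[X14→φ0] = [11, 8, 10]
r6 m[X14→φ1] = [10, 14, 12]
r6 m[X14→φ2] = [7, 10, 8]
r6 m[X14→φ3] = [14, 10, 12]
r6 m[X13→φ3] = [0, 0, 0]
r6 m[X10→φ4] = [0, 0, 0]
r6 m[X1→φ1] = [0, 0, 0]
r6 m[X9→φ2] = [1, 2, 4]
r6 m[X9→φ5] = [13, 12, 10]
r6 m[X5→φ5] = [0, 0, 0]
r6 m[X7→φ0] = [5, 5, 1]
r6 m[X7→φ4] = [11, 12, 13]
r7 m[φ0→X14] = [3, 6, 4]
r7 m[φ0→X7] = [11, 12, 13]
r7 m[φ1→X14] = [4, 0, 2]
r7 m[φ1→X1] = [14, 15, 14]
r7 m[φ2→X14] = [7, 4, 6]
r7 m[φ2→X9] = [13, 12, 10]
r7 m[φ3→X14] = [0, 4, 2]
r7 m[φ3→X13] = [17, 14, 14]
r7 m[φ4→X10] = [14, 16, 14]
r7 m[φ4→X7] = [5, 5, 1]
r7 m[φ5→X9] = [1, 2, 4]
r7 m[φ5→X5] = [14, 14, 16]
r7 m[X14→φ0] = [11, 8, 10]
r7 m[X14→φ1] = [10, 14, 12]
r7 m[X14→φ2] = [7, 10, 8]
r7 m[X14→φ3] = [14, 10, 12]
r7 m[X13→φ3] = [0, 0, 0]
r7 m[X10→φ4] = [0, 0, 0]
r7 m[X1→φ1] = [0, 0, 0]
r7 m[X9→φ2] = [1, 2, 4]
r7 m[X9→φ5] = [13, 12, 10]
r7 m[X5→φ5] = [0, 0, 0]
r7 m[X7→φ0] = [5, 5, 1]
r7 m[X7→φ4] = [11, 12, 13]
r8 m[φ0→X14] = [3, 6, 4]
r8 m[φ0→X7] = [11, 12, 13]
r8 m[φ1→X14] = [4, 0, 2]
r8 m[φ1→X1] = [14, 15, 14]
r8 m[φ2→X14] = [7, 4, 6]
r8 m[φ2→X9] = [13, 12, 10]
r8 m[φ3→X14] = [0, 4, 2]
r8 m[φ3→X13] = [17, 14, 14]
r8 m[φ4→X10] = [14, 16, 14]
r8 m[φ4→X7] = [5, 5, 1]
r8 m[φ5→X9] = [1, 2, 4]
r8 m[φ5→X5] = [14, 14, 16]
r8 m[X14→φ0] = [11, 8, 10]
r8 m[X14→φ1] = [10, 14, 12]
r8 m[X14→φ2] = [7, 10, 8]
r8 m[X14→φ3] = [14, 10, 12]
r8 m[X13→φ3] = [0, 0, 0]
r8 m[X10→φ4] = [0, 0, 0]
r8 m[X1→φ1] = [0, 0, 0]
r8 m[X9→φ2] = [1, 2, 4]
r8 m[X9→φ5] = [13, 12, 10]
r8 m[X5→φ5] = [0, 0, 0]
r8 m[X7→φ0] = [5, 5, 1]
r8 m[X7→φ4] = [11, 12, 13]
fixed point reached at round 8
b[X5] = ⊗ incoming = [14, 14, 16]

b[X5] = [14, 14, 16]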